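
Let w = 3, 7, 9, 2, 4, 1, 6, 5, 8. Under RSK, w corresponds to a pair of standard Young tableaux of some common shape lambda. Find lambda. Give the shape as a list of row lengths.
RSK row insertion gives P = [[1, 4, 5, 8], [2, 6, 9], [3, 7]], which has shape [4, 3, 2].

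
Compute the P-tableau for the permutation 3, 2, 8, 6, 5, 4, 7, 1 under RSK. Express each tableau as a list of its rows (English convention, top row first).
P = [[1, 4, 7], [2, 5], [3], [6], [8]]

After inserting 3: P = [[3]].
After inserting 2: P = [[2], [3]].
After inserting 8: P = [[2, 8], [3]].
After inserting 6: P = [[2, 6], [3, 8]].
After inserting 5: P = [[2, 5], [3, 6], [8]].
After inserting 4: P = [[2, 4], [3, 5], [6], [8]].
After inserting 7: P = [[2, 4, 7], [3, 5], [6], [8]].
After inserting 1: P = [[1, 4, 7], [2, 5], [3], [6], [8]].

So P = [[1, 4, 7], [2, 5], [3], [6], [8]].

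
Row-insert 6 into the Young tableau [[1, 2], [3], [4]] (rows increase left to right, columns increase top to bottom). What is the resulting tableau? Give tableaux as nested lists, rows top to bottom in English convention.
[[1, 2, 6], [3], [4]]

6 is larger than every entry of row 1, so it is appended to row 1. The new tableau is [[1, 2, 6], [3], [4]].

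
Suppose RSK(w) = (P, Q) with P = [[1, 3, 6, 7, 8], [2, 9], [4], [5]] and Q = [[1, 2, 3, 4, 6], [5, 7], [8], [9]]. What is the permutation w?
2 5 6 7 4 9 8 3 1

Reverse the RSK construction: for i from n down to 1, find the cell of Q containing i, remove the entry at that cell from P, and reverse-bump it up through P; the value ejected from row 1 is w(i).

Step i=9: Q has 9 at row 4, column 1; remove 5 from row 4 of P and reverse-bump: 5 enters row 3 and ejects 4; 4 enters row 2 and ejects 2; 2 enters row 1 and ejects 1. So w(9) = 1. P is now [[2, 3, 6, 7, 8], [4, 9], [5]].
Step i=8: Q has 8 at row 3, column 1; remove 5 from row 3 of P and reverse-bump: 5 enters row 2 and ejects 4; 4 enters row 1 and ejects 3. So w(8) = 3. P is now [[2, 4, 6, 7, 8], [5, 9]].
Step i=7: Q has 7 at row 2, column 2; remove 9 from row 2 of P and reverse-bump: 9 enters row 1 and ejects 8. So w(7) = 8. P is now [[2, 4, 6, 7, 9], [5]].
Step i=6: Q has 6 at row 1, column 5; remove that cell from P, ejecting 9. So w(6) = 9. P is now [[2, 4, 6, 7], [5]].
Step i=5: Q has 5 at row 2, column 1; remove 5 from row 2 of P and reverse-bump: 5 enters row 1 and ejects 4. So w(5) = 4. P is now [[2, 5, 6, 7]].
Step i=4: Q has 4 at row 1, column 4; remove that cell from P, ejecting 7. So w(4) = 7. P is now [[2, 5, 6]].
Step i=3: Q has 3 at row 1, column 3; remove that cell from P, ejecting 6. So w(3) = 6. P is now [[2, 5]].
Step i=2: Q has 2 at row 1, column 2; remove that cell from P, ejecting 5. So w(2) = 5. P is now [[2]].
Step i=1: Q has 1 at row 1, column 1; remove that cell from P, ejecting 2. So w(1) = 2. P is now [].

So w = 2 5 6 7 4 9 8 3 1.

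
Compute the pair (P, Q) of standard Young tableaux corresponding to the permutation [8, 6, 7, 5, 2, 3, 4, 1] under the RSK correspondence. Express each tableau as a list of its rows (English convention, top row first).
P = [[1, 3, 4], [2, 7], [5], [6], [8]], Q = [[1, 3, 7], [2, 6], [4], [5], [8]]

Insert each entry of the permutation into P by Schensted row insertion, recording in Q the position of each new cell.

After inserting 8: P = [[8]].
After inserting 6: P = [[6], [8]].
After inserting 7: P = [[6, 7], [8]].
After inserting 5: P = [[5, 7], [6], [8]].
After inserting 2: P = [[2, 7], [5], [6], [8]].
After inserting 3: P = [[2, 3], [5, 7], [6], [8]].
After inserting 4: P = [[2, 3, 4], [5, 7], [6], [8]].
After inserting 1: P = [[1, 3, 4], [2, 7], [5], [6], [8]].

So P = [[1, 3, 4], [2, 7], [5], [6], [8]], Q = [[1, 3, 7], [2, 6], [4], [5], [8]].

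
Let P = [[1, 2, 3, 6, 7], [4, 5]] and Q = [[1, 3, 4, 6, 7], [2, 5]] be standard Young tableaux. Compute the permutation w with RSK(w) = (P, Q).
Reverse the RSK construction: for i from n down to 1, find the cell of Q containing i, remove the entry at that cell from P, and reverse-bump it up through P; the value ejected from row 1 is w(i).

Step i=7: Q has 7 at row 1, column 5; remove that cell from P, ejecting 7. So w(7) = 7. P is now [[1, 2, 3, 6], [4, 5]].
Step i=6: Q has 6 at row 1, column 4; remove that cell from P, ejecting 6. So w(6) = 6. P is now [[1, 2, 3], [4, 5]].
Step i=5: Q has 5 at row 2, column 2; remove 5 from row 2 of P and reverse-bump: 5 enters row 1 and ejects 3. So w(5) = 3. P is now [[1, 2, 5], [4]].
Step i=4: Q has 4 at row 1, column 3; remove that cell from P, ejecting 5. So w(4) = 5. P is now [[1, 2], [4]].
Step i=3: Q has 3 at row 1, column 2; remove that cell from P, ejecting 2. So w(3) = 2. P is now [[1], [4]].
Step i=2: Q has 2 at row 2, column 1; remove 4 from row 2 of P and reverse-bump: 4 enters row 1 and ejects 1. So w(2) = 1. P is now [[4]].
Step i=1: Q has 1 at row 1, column 1; remove that cell from P, ejecting 4. So w(1) = 4. P is now [].

So w = 4 1 2 5 3 6 7.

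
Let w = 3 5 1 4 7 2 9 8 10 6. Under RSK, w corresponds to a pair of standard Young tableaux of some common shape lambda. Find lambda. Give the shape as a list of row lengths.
[5, 3, 2]

Row-insert each entry into an empty tableau.

After inserting 3: P = [[3]].
After inserting 5: P = [[3, 5]].
After inserting 1: P = [[1, 5], [3]].
After inserting 4: P = [[1, 4], [3, 5]].
After inserting 7: P = [[1, 4, 7], [3, 5]].
After inserting 2: P = [[1, 2, 7], [3, 4], [5]].
After inserting 9: P = [[1, 2, 7, 9], [3, 4], [5]].
After inserting 8: P = [[1, 2, 7, 8], [3, 4, 9], [5]].
After inserting 10: P = [[1, 2, 7, 8, 10], [3, 4, 9], [5]].
After inserting 6: P = [[1, 2, 6, 8, 10], [3, 4, 7], [5, 9]].

The final insertion tableau P = [[1, 2, 6, 8, 10], [3, 4, 7], [5, 9]] has shape [5, 3, 2].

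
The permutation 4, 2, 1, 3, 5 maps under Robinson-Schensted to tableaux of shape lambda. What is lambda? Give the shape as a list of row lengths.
Row-insert each entry into an empty tableau.

After inserting 4: P = [[4]].
After inserting 2: P = [[2], [4]].
After inserting 1: P = [[1], [2], [4]].
After inserting 3: P = [[1, 3], [2], [4]].
After inserting 5: P = [[1, 3, 5], [2], [4]].

The final insertion tableau P = [[1, 3, 5], [2], [4]] has shape [3, 1, 1].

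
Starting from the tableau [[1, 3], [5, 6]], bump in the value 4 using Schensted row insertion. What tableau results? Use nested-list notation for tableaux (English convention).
[[1, 3, 4], [5, 6]]

4 is larger than every entry of row 1, so it is appended to row 1. The new tableau is [[1, 3, 4], [5, 6]].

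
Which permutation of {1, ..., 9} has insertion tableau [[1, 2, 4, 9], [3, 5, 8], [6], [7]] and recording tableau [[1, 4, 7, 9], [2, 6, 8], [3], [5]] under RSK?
7 6 3 5 1 2 8 4 9

Reverse the RSK construction: for i from n down to 1, find the cell of Q containing i, remove the entry at that cell from P, and reverse-bump it up through P; the value ejected from row 1 is w(i).

Step i=9: Q has 9 at row 1, column 4; remove that cell from P, ejecting 9. So w(9) = 9. P is now [[1, 2, 4], [3, 5, 8], [6], [7]].
Step i=8: Q has 8 at row 2, column 3; remove 8 from row 2 of P and reverse-bump: 8 enters row 1 and ejects 4. So w(8) = 4. P is now [[1, 2, 8], [3, 5], [6], [7]].
Step i=7: Q has 7 at row 1, column 3; remove that cell from P, ejecting 8. So w(7) = 8. P is now [[1, 2], [3, 5], [6], [7]].
Step i=6: Q has 6 at row 2, column 2; remove 5 from row 2 of P and reverse-bump: 5 enters row 1 and ejects 2. So w(6) = 2. P is now [[1, 5], [3], [6], [7]].
Step i=5: Q has 5 at row 4, column 1; remove 7 from row 4 of P and reverse-bump: 7 enters row 3 and ejects 6; 6 enters row 2 and ejects 3; 3 enters row 1 and ejects 1. So w(5) = 1. P is now [[3, 5], [6], [7]].
Step i=4: Q has 4 at row 1, column 2; remove that cell from P, ejecting 5. So w(4) = 5. P is now [[3], [6], [7]].
Step i=3: Q has 3 at row 3, column 1; remove 7 from row 3 of P and reverse-bump: 7 enters row 2 and ejects 6; 6 enters row 1 and ejects 3. So w(3) = 3. P is now [[6], [7]].
Step i=2: Q has 2 at row 2, column 1; remove 7 from row 2 of P and reverse-bump: 7 enters row 1 and ejects 6. So w(2) = 6. P is now [[7]].
Step i=1: Q has 1 at row 1, column 1; remove that cell from P, ejecting 7. So w(1) = 7. P is now [].

So w = 7 6 3 5 1 2 8 4 9.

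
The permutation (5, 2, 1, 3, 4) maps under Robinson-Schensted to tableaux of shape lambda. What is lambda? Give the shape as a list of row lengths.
Row-insert each entry into an empty tableau.

After inserting 5: P = [[5]].
After inserting 2: P = [[2], [5]].
After inserting 1: P = [[1], [2], [5]].
After inserting 3: P = [[1, 3], [2], [5]].
After inserting 4: P = [[1, 3, 4], [2], [5]].

The final insertion tableau P = [[1, 3, 4], [2], [5]] has shape [3, 1, 1].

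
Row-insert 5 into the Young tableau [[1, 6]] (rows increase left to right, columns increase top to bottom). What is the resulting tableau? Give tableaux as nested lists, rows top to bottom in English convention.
[[1, 5], [6]]

In row 1, 5 replaces 6 (the leftmost entry greater than 5); 6 is bumped to row 2. 6 starts a new row 2. The new tableau is [[1, 5], [6]].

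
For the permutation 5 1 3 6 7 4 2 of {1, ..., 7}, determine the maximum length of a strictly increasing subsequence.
4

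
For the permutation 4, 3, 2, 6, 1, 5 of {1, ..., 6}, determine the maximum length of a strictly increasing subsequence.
2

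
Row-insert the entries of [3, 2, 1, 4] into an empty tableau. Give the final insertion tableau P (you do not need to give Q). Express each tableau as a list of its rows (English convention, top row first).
Insert 3: appended to row 1. P = [[3]].
Insert 2: 2 bumps 3 from row 1; 3 starts row 2. P = [[2], [3]].
Insert 1: 1 bumps 2 from row 1; 2 bumps 3 from row 2; 3 starts row 3. P = [[1], [2], [3]].
Insert 4: appended to row 1. P = [[1, 4], [2], [3]].

So P = [[1, 4], [2], [3]].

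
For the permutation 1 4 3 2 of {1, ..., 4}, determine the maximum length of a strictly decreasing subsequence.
3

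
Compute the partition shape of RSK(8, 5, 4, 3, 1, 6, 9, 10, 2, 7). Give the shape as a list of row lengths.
[4, 3, 1, 1, 1]

Row-insert each entry into an empty tableau.

After inserting 8: P = [[8]].
After inserting 5: P = [[5], [8]].
After inserting 4: P = [[4], [5], [8]].
After inserting 3: P = [[3], [4], [5], [8]].
After inserting 1: P = [[1], [3], [4], [5], [8]].
After inserting 6: P = [[1, 6], [3], [4], [5], [8]].
After inserting 9: P = [[1, 6, 9], [3], [4], [5], [8]].
After inserting 10: P = [[1, 6, 9, 10], [3], [4], [5], [8]].
After inserting 2: P = [[1, 2, 9, 10], [3, 6], [4], [5], [8]].
After inserting 7: P = [[1, 2, 7, 10], [3, 6, 9], [4], [5], [8]].

The final insertion tableau P = [[1, 2, 7, 10], [3, 6, 9], [4], [5], [8]] has shape [4, 3, 1, 1, 1].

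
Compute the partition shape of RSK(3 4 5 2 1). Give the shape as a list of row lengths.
Row-insert each entry into an empty tableau.

After inserting 3: P = [[3]].
After inserting 4: P = [[3, 4]].
After inserting 5: P = [[3, 4, 5]].
After inserting 2: P = [[2, 4, 5], [3]].
After inserting 1: P = [[1, 4, 5], [2], [3]].

The final insertion tableau P = [[1, 4, 5], [2], [3]] has shape [3, 1, 1].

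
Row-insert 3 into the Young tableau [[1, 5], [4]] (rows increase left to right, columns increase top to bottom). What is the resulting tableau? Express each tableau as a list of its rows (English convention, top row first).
[[1, 3], [4, 5]]

In row 1, 3 replaces 5 (the leftmost entry greater than 3); 5 is bumped to row 2. 5 is appended to row 2. The new tableau is [[1, 3], [4, 5]].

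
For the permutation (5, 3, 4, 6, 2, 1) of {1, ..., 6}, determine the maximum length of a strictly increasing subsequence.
3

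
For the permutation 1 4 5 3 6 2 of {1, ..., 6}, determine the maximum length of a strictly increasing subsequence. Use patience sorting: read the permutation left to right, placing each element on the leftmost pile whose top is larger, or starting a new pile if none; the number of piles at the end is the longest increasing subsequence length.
4

1: new pile. tops = [1]
4: new pile. tops = [1, 4]
5: new pile. tops = [1, 4, 5]
3: onto pile 2 (replacing 4). tops = [1, 3, 5]
6: new pile. tops = [1, 3, 5, 6]
2: onto pile 2 (replacing 3). tops = [1, 2, 5, 6]

4 piles, so the longest increasing subsequence has length 4.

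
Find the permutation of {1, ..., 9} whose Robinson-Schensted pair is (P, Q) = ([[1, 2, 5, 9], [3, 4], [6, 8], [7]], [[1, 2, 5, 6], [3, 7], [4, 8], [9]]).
3 7 4 1 8 9 6 5 2

Reverse the RSK construction: for i from n down to 1, find the cell of Q containing i, remove the entry at that cell from P, and reverse-bump it up through P; the value ejected from row 1 is w(i).

Step i=9: Q has 9 at row 4, column 1; remove 7 from row 4 of P and reverse-bump: 7 enters row 3 and ejects 6; 6 enters row 2 and ejects 4; 4 enters row 1 and ejects 2. So w(9) = 2. P is now [[1, 4, 5, 9], [3, 6], [7, 8]].
Step i=8: Q has 8 at row 3, column 2; remove 8 from row 3 of P and reverse-bump: 8 enters row 2 and ejects 6; 6 enters row 1 and ejects 5. So w(8) = 5. P is now [[1, 4, 6, 9], [3, 8], [7]].
Step i=7: Q has 7 at row 2, column 2; remove 8 from row 2 of P and reverse-bump: 8 enters row 1 and ejects 6. So w(7) = 6. P is now [[1, 4, 8, 9], [3], [7]].
Step i=6: Q has 6 at row 1, column 4; remove that cell from P, ejecting 9. So w(6) = 9. P is now [[1, 4, 8], [3], [7]].
Step i=5: Q has 5 at row 1, column 3; remove that cell from P, ejecting 8. So w(5) = 8. P is now [[1, 4], [3], [7]].
Step i=4: Q has 4 at row 3, column 1; remove 7 from row 3 of P and reverse-bump: 7 enters row 2 and ejects 3; 3 enters row 1 and ejects 1. So w(4) = 1. P is now [[3, 4], [7]].
Step i=3: Q has 3 at row 2, column 1; remove 7 from row 2 of P and reverse-bump: 7 enters row 1 and ejects 4. So w(3) = 4. P is now [[3, 7]].
Step i=2: Q has 2 at row 1, column 2; remove that cell from P, ejecting 7. So w(2) = 7. P is now [[3]].
Step i=1: Q has 1 at row 1, column 1; remove that cell from P, ejecting 3. So w(1) = 3. P is now [].

So w = 3 7 4 1 8 9 6 5 2.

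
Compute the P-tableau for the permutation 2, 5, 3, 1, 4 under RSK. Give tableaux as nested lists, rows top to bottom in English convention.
P = [[1, 3, 4], [2], [5]]

Insert 2: appended to row 1. P = [[2]].
Insert 5: appended to row 1. P = [[2, 5]].
Insert 3: 3 bumps 5 from row 1; 5 starts row 2. P = [[2, 3], [5]].
Insert 1: 1 bumps 2 from row 1; 2 bumps 5 from row 2; 5 starts row 3. P = [[1, 3], [2], [5]].
Insert 4: appended to row 1. P = [[1, 3, 4], [2], [5]].

So P = [[1, 3, 4], [2], [5]].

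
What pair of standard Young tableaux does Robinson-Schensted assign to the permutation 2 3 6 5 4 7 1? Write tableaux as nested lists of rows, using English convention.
Insert each entry of the permutation into P by Schensted row insertion, recording in Q the position of each new cell.

After inserting 2: P = [[2]].
After inserting 3: P = [[2, 3]].
After inserting 6: P = [[2, 3, 6]].
After inserting 5: P = [[2, 3, 5], [6]].
After inserting 4: P = [[2, 3, 4], [5], [6]].
After inserting 7: P = [[2, 3, 4, 7], [5], [6]].
After inserting 1: P = [[1, 3, 4, 7], [2], [5], [6]].

So P = [[1, 3, 4, 7], [2], [5], [6]], Q = [[1, 2, 3, 6], [4], [5], [7]].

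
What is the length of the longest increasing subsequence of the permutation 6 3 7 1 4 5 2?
3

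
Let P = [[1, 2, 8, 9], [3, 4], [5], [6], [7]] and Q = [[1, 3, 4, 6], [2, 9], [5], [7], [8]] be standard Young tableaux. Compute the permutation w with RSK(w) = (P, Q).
Reverse the RSK construction: for i from n down to 1, find the cell of Q containing i, remove the entry at that cell from P, and reverse-bump it up through P; the value ejected from row 1 is w(i).

Step i=9: Q has 9 at row 2, column 2; remove 4 from row 2 of P and reverse-bump: 4 enters row 1 and ejects 2. So w(9) = 2. P is now [[1, 4, 8, 9], [3], [5], [6], [7]].
Step i=8: Q has 8 at row 5, column 1; remove 7 from row 5 of P and reverse-bump: 7 enters row 4 and ejects 6; 6 enters row 3 and ejects 5; 5 enters row 2 and ejects 3; 3 enters row 1 and ejects 1. So w(8) = 1. P is now [[3, 4, 8, 9], [5], [6], [7]].
Step i=7: Q has 7 at row 4, column 1; remove 7 from row 4 of P and reverse-bump: 7 enters row 3 and ejects 6; 6 enters row 2 and ejects 5; 5 enters row 1 and ejects 4. So w(7) = 4. P is now [[3, 5, 8, 9], [6], [7]].
Step i=6: Q has 6 at row 1, column 4; remove that cell from P, ejecting 9. So w(6) = 9. P is now [[3, 5, 8], [6], [7]].
Step i=5: Q has 5 at row 3, column 1; remove 7 from row 3 of P and reverse-bump: 7 enters row 2 and ejects 6; 6 enters row 1 and ejects 5. So w(5) = 5. P is now [[3, 6, 8], [7]].
Step i=4: Q has 4 at row 1, column 3; remove that cell from P, ejecting 8. So w(4) = 8. P is now [[3, 6], [7]].
Step i=3: Q has 3 at row 1, column 2; remove that cell from P, ejecting 6. So w(3) = 6. P is now [[3], [7]].
Step i=2: Q has 2 at row 2, column 1; remove 7 from row 2 of P and reverse-bump: 7 enters row 1 and ejects 3. So w(2) = 3. P is now [[7]].
Step i=1: Q has 1 at row 1, column 1; remove that cell from P, ejecting 7. So w(1) = 7. P is now [].

So w = 7 3 6 8 5 9 4 1 2.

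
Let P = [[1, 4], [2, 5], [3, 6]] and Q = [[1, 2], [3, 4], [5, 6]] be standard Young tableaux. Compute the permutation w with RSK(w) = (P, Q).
Reverse the RSK construction: for i from n down to 1, find the cell of Q containing i, remove the entry at that cell from P, and reverse-bump it up through P; the value ejected from row 1 is w(i).

Step i=6: Q has 6 at row 3, column 2; remove 6 from row 3 of P and reverse-bump: 6 enters row 2 and ejects 5; 5 enters row 1 and ejects 4. So w(6) = 4. P is now [[1, 5], [2, 6], [3]].
Step i=5: Q has 5 at row 3, column 1; remove 3 from row 3 of P and reverse-bump: 3 enters row 2 and ejects 2; 2 enters row 1 and ejects 1. So w(5) = 1. P is now [[2, 5], [3, 6]].
Step i=4: Q has 4 at row 2, column 2; remove 6 from row 2 of P and reverse-bump: 6 enters row 1 and ejects 5. So w(4) = 5. P is now [[2, 6], [3]].
Step i=3: Q has 3 at row 2, column 1; remove 3 from row 2 of P and reverse-bump: 3 enters row 1 and ejects 2. So w(3) = 2. P is now [[3, 6]].
Step i=2: Q has 2 at row 1, column 2; remove that cell from P, ejecting 6. So w(2) = 6. P is now [[3]].
Step i=1: Q has 1 at row 1, column 1; remove that cell from P, ejecting 3. So w(1) = 3. P is now [].

So w = 3 6 2 5 1 4.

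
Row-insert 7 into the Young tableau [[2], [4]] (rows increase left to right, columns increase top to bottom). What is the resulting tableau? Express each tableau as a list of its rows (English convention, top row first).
[[2, 7], [4]]

7 is larger than every entry of row 1, so it is appended to row 1. The new tableau is [[2, 7], [4]].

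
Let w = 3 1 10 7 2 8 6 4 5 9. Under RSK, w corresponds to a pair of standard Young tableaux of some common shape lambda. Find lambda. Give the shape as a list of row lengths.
Row-insert each entry into an empty tableau.

After inserting 3: P = [[3]].
After inserting 1: P = [[1], [3]].
After inserting 10: P = [[1, 10], [3]].
After inserting 7: P = [[1, 7], [3, 10]].
After inserting 2: P = [[1, 2], [3, 7], [10]].
After inserting 8: P = [[1, 2, 8], [3, 7], [10]].
After inserting 6: P = [[1, 2, 6], [3, 7, 8], [10]].
After inserting 4: P = [[1, 2, 4], [3, 6, 8], [7], [10]].
After inserting 5: P = [[1, 2, 4, 5], [3, 6, 8], [7], [10]].
After inserting 9: P = [[1, 2, 4, 5, 9], [3, 6, 8], [7], [10]].

The final insertion tableau P = [[1, 2, 4, 5, 9], [3, 6, 8], [7], [10]] has shape [5, 3, 1, 1].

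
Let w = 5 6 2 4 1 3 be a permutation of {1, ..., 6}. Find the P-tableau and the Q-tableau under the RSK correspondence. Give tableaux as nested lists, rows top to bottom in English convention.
Insert each entry of the permutation into P by Schensted row insertion, recording in Q the position of each new cell.

Insert 5: appended to row 1. P = [[5]].
Insert 6: appended to row 1. P = [[5, 6]].
Insert 2: 2 bumps 5 from row 1; 5 starts row 2. P = [[2, 6], [5]].
Insert 4: 4 bumps 6 from row 1; 6 appends to row 2. P = [[2, 4], [5, 6]].
Insert 1: 1 bumps 2 from row 1; 2 bumps 5 from row 2; 5 starts row 3. P = [[1, 4], [2, 6], [5]].
Insert 3: 3 bumps 4 from row 1; 4 bumps 6 from row 2; 6 appends to row 3. P = [[1, 3], [2, 4], [5, 6]].

So P = [[1, 3], [2, 4], [5, 6]], Q = [[1, 2], [3, 4], [5, 6]].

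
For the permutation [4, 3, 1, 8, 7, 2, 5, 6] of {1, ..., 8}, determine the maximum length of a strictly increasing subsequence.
4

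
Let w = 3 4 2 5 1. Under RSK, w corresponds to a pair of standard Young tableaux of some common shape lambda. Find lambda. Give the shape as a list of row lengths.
[3, 1, 1]

RSK row insertion gives P = [[1, 4, 5], [2], [3]], which has shape [3, 1, 1].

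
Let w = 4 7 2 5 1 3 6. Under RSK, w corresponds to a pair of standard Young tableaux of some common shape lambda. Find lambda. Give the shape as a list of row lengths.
[3, 2, 2]

Row-insert each entry into an empty tableau.

After inserting 4: P = [[4]].
After inserting 7: P = [[4, 7]].
After inserting 2: P = [[2, 7], [4]].
After inserting 5: P = [[2, 5], [4, 7]].
After inserting 1: P = [[1, 5], [2, 7], [4]].
After inserting 3: P = [[1, 3], [2, 5], [4, 7]].
After inserting 6: P = [[1, 3, 6], [2, 5], [4, 7]].

The final insertion tableau P = [[1, 3, 6], [2, 5], [4, 7]] has shape [3, 2, 2].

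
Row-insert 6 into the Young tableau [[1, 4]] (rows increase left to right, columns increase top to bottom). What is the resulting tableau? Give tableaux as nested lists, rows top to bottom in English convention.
[[1, 4, 6]]

6 is larger than every entry of row 1, so it is appended to row 1. The new tableau is [[1, 4, 6]].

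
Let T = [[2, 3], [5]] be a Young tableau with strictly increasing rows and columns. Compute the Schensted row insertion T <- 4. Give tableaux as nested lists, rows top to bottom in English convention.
[[2, 3, 4], [5]]

4 is larger than every entry of row 1, so it is appended to row 1. The new tableau is [[2, 3, 4], [5]].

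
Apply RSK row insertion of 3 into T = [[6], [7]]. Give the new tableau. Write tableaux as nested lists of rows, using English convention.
[[3], [6], [7]]

In row 1, 3 replaces 6 (the leftmost entry greater than 3); 6 is bumped to row 2. In row 2, 6 replaces 7 (the leftmost entry greater than 6); 7 is bumped to row 3. 7 starts a new row 3. The new tableau is [[3], [6], [7]].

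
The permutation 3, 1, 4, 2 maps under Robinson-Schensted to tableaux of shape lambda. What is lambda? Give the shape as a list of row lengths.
[2, 2]

Row-insert each entry into an empty tableau.

After inserting 3: P = [[3]].
After inserting 1: P = [[1], [3]].
After inserting 4: P = [[1, 4], [3]].
After inserting 2: P = [[1, 2], [3, 4]].

The final insertion tableau P = [[1, 2], [3, 4]] has shape [2, 2].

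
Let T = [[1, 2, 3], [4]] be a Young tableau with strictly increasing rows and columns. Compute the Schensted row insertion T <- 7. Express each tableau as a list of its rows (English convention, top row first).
[[1, 2, 3, 7], [4]]

7 is larger than every entry of row 1, so it is appended to row 1. The new tableau is [[1, 2, 3, 7], [4]].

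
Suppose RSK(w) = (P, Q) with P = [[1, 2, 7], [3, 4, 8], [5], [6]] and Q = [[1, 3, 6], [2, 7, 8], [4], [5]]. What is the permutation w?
6 3 5 4 1 8 2 7

Reverse the RSK construction: for i from n down to 1, find the cell of Q containing i, remove the entry at that cell from P, and reverse-bump it up through P; the value ejected from row 1 is w(i).

Step i=8: Q has 8 at row 2, column 3; remove 8 from row 2 of P and reverse-bump: 8 enters row 1 and ejects 7. So w(8) = 7. P is now [[1, 2, 8], [3, 4], [5], [6]].
Step i=7: Q has 7 at row 2, column 2; remove 4 from row 2 of P and reverse-bump: 4 enters row 1 and ejects 2. So w(7) = 2. P is now [[1, 4, 8], [3], [5], [6]].
Step i=6: Q has 6 at row 1, column 3; remove that cell from P, ejecting 8. So w(6) = 8. P is now [[1, 4], [3], [5], [6]].
Step i=5: Q has 5 at row 4, column 1; remove 6 from row 4 of P and reverse-bump: 6 enters row 3 and ejects 5; 5 enters row 2 and ejects 3; 3 enters row 1 and ejects 1. So w(5) = 1. P is now [[3, 4], [5], [6]].
Step i=4: Q has 4 at row 3, column 1; remove 6 from row 3 of P and reverse-bump: 6 enters row 2 and ejects 5; 5 enters row 1 and ejects 4. So w(4) = 4. P is now [[3, 5], [6]].
Step i=3: Q has 3 at row 1, column 2; remove that cell from P, ejecting 5. So w(3) = 5. P is now [[3], [6]].
Step i=2: Q has 2 at row 2, column 1; remove 6 from row 2 of P and reverse-bump: 6 enters row 1 and ejects 3. So w(2) = 3. P is now [[6]].
Step i=1: Q has 1 at row 1, column 1; remove that cell from P, ejecting 6. So w(1) = 6. P is now [].

So w = 6 3 5 4 1 8 2 7.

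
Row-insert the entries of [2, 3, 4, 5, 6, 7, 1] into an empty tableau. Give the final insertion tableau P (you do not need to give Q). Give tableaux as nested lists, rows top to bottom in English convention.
Insert 2: appended to row 1. P = [[2]].
Insert 3: appended to row 1. P = [[2, 3]].
Insert 4: appended to row 1. P = [[2, 3, 4]].
Insert 5: appended to row 1. P = [[2, 3, 4, 5]].
Insert 6: appended to row 1. P = [[2, 3, 4, 5, 6]].
Insert 7: appended to row 1. P = [[2, 3, 4, 5, 6, 7]].
Insert 1: 1 bumps 2 from row 1; 2 starts row 2. P = [[1, 3, 4, 5, 6, 7], [2]].

So P = [[1, 3, 4, 5, 6, 7], [2]].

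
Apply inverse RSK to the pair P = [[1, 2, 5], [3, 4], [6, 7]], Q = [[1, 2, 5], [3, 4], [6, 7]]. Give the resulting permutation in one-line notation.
6 7 3 4 5 1 2

Reverse the RSK construction: for i from n down to 1, find the cell of Q containing i, remove the entry at that cell from P, and reverse-bump it up through P; the value ejected from row 1 is w(i).

Step i=7: Q has 7 at row 3, column 2; remove 7 from row 3 of P and reverse-bump: 7 enters row 2 and ejects 4; 4 enters row 1 and ejects 2. So w(7) = 2. P is now [[1, 4, 5], [3, 7], [6]].
Step i=6: Q has 6 at row 3, column 1; remove 6 from row 3 of P and reverse-bump: 6 enters row 2 and ejects 3; 3 enters row 1 and ejects 1. So w(6) = 1. P is now [[3, 4, 5], [6, 7]].
Step i=5: Q has 5 at row 1, column 3; remove that cell from P, ejecting 5. So w(5) = 5. P is now [[3, 4], [6, 7]].
Step i=4: Q has 4 at row 2, column 2; remove 7 from row 2 of P and reverse-bump: 7 enters row 1 and ejects 4. So w(4) = 4. P is now [[3, 7], [6]].
Step i=3: Q has 3 at row 2, column 1; remove 6 from row 2 of P and reverse-bump: 6 enters row 1 and ejects 3. So w(3) = 3. P is now [[6, 7]].
Step i=2: Q has 2 at row 1, column 2; remove that cell from P, ejecting 7. So w(2) = 7. P is now [[6]].
Step i=1: Q has 1 at row 1, column 1; remove that cell from P, ejecting 6. So w(1) = 6. P is now [].

So w = 6 7 3 4 5 1 2.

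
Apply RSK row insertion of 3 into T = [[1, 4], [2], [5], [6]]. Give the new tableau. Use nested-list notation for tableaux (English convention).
In row 1, 3 replaces 4 (the leftmost entry greater than 3); 4 is bumped to row 2. 4 is appended to row 2. The new tableau is [[1, 3], [2, 4], [5], [6]].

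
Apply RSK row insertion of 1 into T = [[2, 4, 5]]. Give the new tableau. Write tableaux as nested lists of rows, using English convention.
[[1, 4, 5], [2]]

In row 1, 1 replaces 2 (the leftmost entry greater than 1); 2 is bumped to row 2. 2 starts a new row 2. The new tableau is [[1, 4, 5], [2]].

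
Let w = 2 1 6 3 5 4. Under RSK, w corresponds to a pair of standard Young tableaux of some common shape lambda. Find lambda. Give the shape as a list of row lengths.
RSK row insertion gives P = [[1, 3, 4], [2, 5], [6]], which has shape [3, 2, 1].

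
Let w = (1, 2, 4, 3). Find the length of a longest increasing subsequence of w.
3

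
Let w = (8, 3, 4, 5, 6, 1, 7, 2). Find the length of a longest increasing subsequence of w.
5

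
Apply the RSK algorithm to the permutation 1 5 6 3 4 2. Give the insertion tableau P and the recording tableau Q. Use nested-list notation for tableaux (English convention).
P = [[1, 2, 4], [3, 6], [5]], Q = [[1, 2, 3], [4, 5], [6]]

Insert each entry of the permutation into P by Schensted row insertion, recording in Q the position of each new cell.

Insert 1: appended to row 1. P = [[1]].
Insert 5: appended to row 1. P = [[1, 5]].
Insert 6: appended to row 1. P = [[1, 5, 6]].
Insert 3: 3 bumps 5 from row 1; 5 starts row 2. P = [[1, 3, 6], [5]].
Insert 4: 4 bumps 6 from row 1; 6 appends to row 2. P = [[1, 3, 4], [5, 6]].
Insert 2: 2 bumps 3 from row 1; 3 bumps 5 from row 2; 5 starts row 3. P = [[1, 2, 4], [3, 6], [5]].

So P = [[1, 2, 4], [3, 6], [5]], Q = [[1, 2, 3], [4, 5], [6]].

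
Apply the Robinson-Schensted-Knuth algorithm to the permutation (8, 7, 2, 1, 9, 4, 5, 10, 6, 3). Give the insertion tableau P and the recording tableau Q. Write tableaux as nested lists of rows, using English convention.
P = [[1, 3, 5, 6], [2, 4, 10], [7, 9], [8]], Q = [[1, 5, 7, 8], [2, 6, 9], [3, 10], [4]]

Insert each entry of the permutation into P by Schensted row insertion, recording in Q the position of each new cell.

After inserting 8: P = [[8]].
After inserting 7: P = [[7], [8]].
After inserting 2: P = [[2], [7], [8]].
After inserting 1: P = [[1], [2], [7], [8]].
After inserting 9: P = [[1, 9], [2], [7], [8]].
After inserting 4: P = [[1, 4], [2, 9], [7], [8]].
After inserting 5: P = [[1, 4, 5], [2, 9], [7], [8]].
After inserting 10: P = [[1, 4, 5, 10], [2, 9], [7], [8]].
After inserting 6: P = [[1, 4, 5, 6], [2, 9, 10], [7], [8]].
After inserting 3: P = [[1, 3, 5, 6], [2, 4, 10], [7, 9], [8]].

So P = [[1, 3, 5, 6], [2, 4, 10], [7, 9], [8]], Q = [[1, 5, 7, 8], [2, 6, 9], [3, 10], [4]].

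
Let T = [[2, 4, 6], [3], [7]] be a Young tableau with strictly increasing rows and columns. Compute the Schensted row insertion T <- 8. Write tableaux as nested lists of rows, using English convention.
[[2, 4, 6, 8], [3], [7]]

8 is larger than every entry of row 1, so it is appended to row 1. The new tableau is [[2, 4, 6, 8], [3], [7]].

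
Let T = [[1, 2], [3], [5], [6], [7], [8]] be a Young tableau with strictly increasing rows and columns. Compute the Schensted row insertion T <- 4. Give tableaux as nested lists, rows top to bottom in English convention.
4 is larger than every entry of row 1, so it is appended to row 1. The new tableau is [[1, 2, 4], [3], [5], [6], [7], [8]].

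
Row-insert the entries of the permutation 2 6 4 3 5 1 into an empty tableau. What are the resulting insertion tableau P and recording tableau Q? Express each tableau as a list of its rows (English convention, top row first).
P = [[1, 3, 5], [2], [4], [6]], Q = [[1, 2, 5], [3], [4], [6]]

Insert each entry of the permutation into P by Schensted row insertion, recording in Q the position of each new cell.

Insert 2: appended to row 1. P = [[2]].
Insert 6: appended to row 1. P = [[2, 6]].
Insert 4: 4 bumps 6 from row 1; 6 starts row 2. P = [[2, 4], [6]].
Insert 3: 3 bumps 4 from row 1; 4 bumps 6 from row 2; 6 starts row 3. P = [[2, 3], [4], [6]].
Insert 5: appended to row 1. P = [[2, 3, 5], [4], [6]].
Insert 1: 1 bumps 2 from row 1; 2 bumps 4 from row 2; 4 bumps 6 from row 3; 6 starts row 4. P = [[1, 3, 5], [2], [4], [6]].

So P = [[1, 3, 5], [2], [4], [6]], Q = [[1, 2, 5], [3], [4], [6]].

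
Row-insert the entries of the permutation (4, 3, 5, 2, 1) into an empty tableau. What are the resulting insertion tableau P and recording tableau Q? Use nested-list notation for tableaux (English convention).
Insert each entry of the permutation into P by Schensted row insertion, recording in Q the position of each new cell.

After inserting 4: P = [[4]].
After inserting 3: P = [[3], [4]].
After inserting 5: P = [[3, 5], [4]].
After inserting 2: P = [[2, 5], [3], [4]].
After inserting 1: P = [[1, 5], [2], [3], [4]].

So P = [[1, 5], [2], [3], [4]], Q = [[1, 3], [2], [4], [5]].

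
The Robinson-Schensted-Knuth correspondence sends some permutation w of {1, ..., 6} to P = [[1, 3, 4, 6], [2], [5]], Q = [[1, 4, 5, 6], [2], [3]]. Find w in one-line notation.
Reverse RSK: for i = n, n-1, ..., 1, locate i in Q, remove the corresponding corner cell from P, and reverse-bump its entry up through P; the value ejected from row 1 is w(i).

So w = 5 2 1 3 4 6.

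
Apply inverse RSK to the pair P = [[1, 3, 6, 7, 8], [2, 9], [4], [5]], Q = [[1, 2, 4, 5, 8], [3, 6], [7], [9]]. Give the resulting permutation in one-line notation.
Reverse the RSK construction: for i from n down to 1, find the cell of Q containing i, remove the entry at that cell from P, and reverse-bump it up through P; the value ejected from row 1 is w(i).

Step i=9: Q has 9 at row 4, column 1; remove 5 from row 4 of P and reverse-bump: 5 enters row 3 and ejects 4; 4 enters row 2 and ejects 2; 2 enters row 1 and ejects 1. So w(9) = 1. P is now [[2, 3, 6, 7, 8], [4, 9], [5]].
Step i=8: Q has 8 at row 1, column 5; remove that cell from P, ejecting 8. So w(8) = 8. P is now [[2, 3, 6, 7], [4, 9], [5]].
Step i=7: Q has 7 at row 3, column 1; remove 5 from row 3 of P and reverse-bump: 5 enters row 2 and ejects 4; 4 enters row 1 and ejects 3. So w(7) = 3. P is now [[2, 4, 6, 7], [5, 9]].
Step i=6: Q has 6 at row 2, column 2; remove 9 from row 2 of P and reverse-bump: 9 enters row 1 and ejects 7. So w(6) = 7. P is now [[2, 4, 6, 9], [5]].
Step i=5: Q has 5 at row 1, column 4; remove that cell from P, ejecting 9. So w(5) = 9. P is now [[2, 4, 6], [5]].
Step i=4: Q has 4 at row 1, column 3; remove that cell from P, ejecting 6. So w(4) = 6. P is now [[2, 4], [5]].
Step i=3: Q has 3 at row 2, column 1; remove 5 from row 2 of P and reverse-bump: 5 enters row 1 and ejects 4. So w(3) = 4. P is now [[2, 5]].
Step i=2: Q has 2 at row 1, column 2; remove that cell from P, ejecting 5. So w(2) = 5. P is now [[2]].
Step i=1: Q has 1 at row 1, column 1; remove that cell from P, ejecting 2. So w(1) = 2. P is now [].

So w = 2 5 4 6 9 7 3 8 1.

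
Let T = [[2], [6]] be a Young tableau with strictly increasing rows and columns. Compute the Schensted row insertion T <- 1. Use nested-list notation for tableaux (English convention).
[[1], [2], [6]]

In row 1, 1 replaces 2 (the leftmost entry greater than 1); 2 is bumped to row 2. In row 2, 2 replaces 6 (the leftmost entry greater than 2); 6 is bumped to row 3. 6 starts a new row 3. The new tableau is [[1], [2], [6]].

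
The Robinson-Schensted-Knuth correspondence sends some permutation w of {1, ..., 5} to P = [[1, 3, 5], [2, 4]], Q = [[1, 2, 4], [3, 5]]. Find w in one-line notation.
2 4 1 5 3

Reverse the RSK construction: for i from n down to 1, find the cell of Q containing i, remove the entry at that cell from P, and reverse-bump it up through P; the value ejected from row 1 is w(i).

Step i=5: Q has 5 at row 2, column 2; remove 4 from row 2 of P and reverse-bump: 4 enters row 1 and ejects 3. So w(5) = 3. P is now [[1, 4, 5], [2]].
Step i=4: Q has 4 at row 1, column 3; remove that cell from P, ejecting 5. So w(4) = 5. P is now [[1, 4], [2]].
Step i=3: Q has 3 at row 2, column 1; remove 2 from row 2 of P and reverse-bump: 2 enters row 1 and ejects 1. So w(3) = 1. P is now [[2, 4]].
Step i=2: Q has 2 at row 1, column 2; remove that cell from P, ejecting 4. So w(2) = 4. P is now [[2]].
Step i=1: Q has 1 at row 1, column 1; remove that cell from P, ejecting 2. So w(1) = 2. P is now [].

So w = 2 4 1 5 3.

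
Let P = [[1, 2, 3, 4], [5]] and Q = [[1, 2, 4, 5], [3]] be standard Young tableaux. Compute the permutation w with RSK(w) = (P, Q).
Reverse RSK: for i = n, n-1, ..., 1, locate i in Q, remove the corresponding corner cell from P, and reverse-bump its entry up through P; the value ejected from row 1 is w(i).

So w = 1 5 2 3 4.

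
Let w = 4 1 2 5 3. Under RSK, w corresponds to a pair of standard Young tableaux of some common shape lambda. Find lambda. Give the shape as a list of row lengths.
Row-insert each entry into an empty tableau.

After inserting 4: P = [[4]].
After inserting 1: P = [[1], [4]].
After inserting 2: P = [[1, 2], [4]].
After inserting 5: P = [[1, 2, 5], [4]].
After inserting 3: P = [[1, 2, 3], [4, 5]].

The final insertion tableau P = [[1, 2, 3], [4, 5]] has shape [3, 2].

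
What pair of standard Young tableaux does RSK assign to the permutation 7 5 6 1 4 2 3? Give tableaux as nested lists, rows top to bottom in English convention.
P = [[1, 2, 3], [4, 6], [5], [7]], Q = [[1, 3, 7], [2, 5], [4], [6]]

Insert each entry of the permutation into P by Schensted row insertion, recording in Q the position of each new cell.

Insert 7: appended to row 1. P = [[7]], Q = [[1]].
Insert 5: 5 bumps 7 from row 1; 7 starts row 2. P = [[5], [7]], Q = [[1], [2]].
Insert 6: appended to row 1. P = [[5, 6], [7]], Q = [[1, 3], [2]].
Insert 1: 1 bumps 5 from row 1; 5 bumps 7 from row 2; 7 starts row 3. P = [[1, 6], [5], [7]], Q = [[1, 3], [2], [4]].
Insert 4: 4 bumps 6 from row 1; 6 appends to row 2. P = [[1, 4], [5, 6], [7]], Q = [[1, 3], [2, 5], [4]].
Insert 2: 2 bumps 4 from row 1; 4 bumps 5 from row 2; 5 bumps 7 from row 3; 7 starts row 4. P = [[1, 2], [4, 6], [5], [7]], Q = [[1, 3], [2, 5], [4], [6]].
Insert 3: appended to row 1. P = [[1, 2, 3], [4, 6], [5], [7]], Q = [[1, 3, 7], [2, 5], [4], [6]].

So P = [[1, 2, 3], [4, 6], [5], [7]], Q = [[1, 3, 7], [2, 5], [4], [6]].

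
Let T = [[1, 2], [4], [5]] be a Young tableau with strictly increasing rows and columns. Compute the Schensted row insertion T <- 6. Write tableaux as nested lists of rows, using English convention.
6 is larger than every entry of row 1, so it is appended to row 1. The new tableau is [[1, 2, 6], [4], [5]].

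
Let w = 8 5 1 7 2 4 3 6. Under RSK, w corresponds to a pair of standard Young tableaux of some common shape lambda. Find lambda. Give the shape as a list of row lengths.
RSK row insertion gives P = [[1, 2, 3, 6], [4, 7], [5], [8]], which has shape [4, 2, 1, 1].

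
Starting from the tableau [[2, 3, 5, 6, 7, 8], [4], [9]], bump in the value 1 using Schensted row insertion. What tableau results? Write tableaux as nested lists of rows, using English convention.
In row 1, 1 replaces 2 (the leftmost entry greater than 1); 2 is bumped to row 2. In row 2, 2 replaces 4 (the leftmost entry greater than 2); 4 is bumped to row 3. In row 3, 4 replaces 9 (the leftmost entry greater than 4); 9 is bumped to row 4. 9 starts a new row 4. The new tableau is [[1, 3, 5, 6, 7, 8], [2], [4], [9]].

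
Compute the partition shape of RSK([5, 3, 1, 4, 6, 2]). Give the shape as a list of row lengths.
[3, 2, 1]

Row-insert each entry into an empty tableau.

After inserting 5: P = [[5]].
After inserting 3: P = [[3], [5]].
After inserting 1: P = [[1], [3], [5]].
After inserting 4: P = [[1, 4], [3], [5]].
After inserting 6: P = [[1, 4, 6], [3], [5]].
After inserting 2: P = [[1, 2, 6], [3, 4], [5]].

The final insertion tableau P = [[1, 2, 6], [3, 4], [5]] has shape [3, 2, 1].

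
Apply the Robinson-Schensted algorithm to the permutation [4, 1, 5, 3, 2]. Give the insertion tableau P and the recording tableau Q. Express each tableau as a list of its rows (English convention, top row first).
Insert each entry of the permutation into P by Schensted row insertion, recording in Q the position of each new cell.

After inserting 4: P = [[4]].
After inserting 1: P = [[1], [4]].
After inserting 5: P = [[1, 5], [4]].
After inserting 3: P = [[1, 3], [4, 5]].
After inserting 2: P = [[1, 2], [3, 5], [4]].

So P = [[1, 2], [3, 5], [4]], Q = [[1, 3], [2, 4], [5]].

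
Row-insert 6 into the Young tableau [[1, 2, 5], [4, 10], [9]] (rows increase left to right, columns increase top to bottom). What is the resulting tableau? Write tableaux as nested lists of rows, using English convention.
6 is larger than every entry of row 1, so it is appended to row 1. The new tableau is [[1, 2, 5, 6], [4, 10], [9]].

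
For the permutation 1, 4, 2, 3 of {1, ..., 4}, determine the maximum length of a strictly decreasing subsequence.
2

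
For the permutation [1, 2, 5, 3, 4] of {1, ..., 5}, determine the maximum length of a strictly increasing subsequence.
4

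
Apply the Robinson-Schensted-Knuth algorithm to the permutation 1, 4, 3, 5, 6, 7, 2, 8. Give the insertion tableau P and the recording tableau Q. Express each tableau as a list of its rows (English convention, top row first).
Insert each entry of the permutation into P by Schensted row insertion, recording in Q the position of each new cell.

Insert 1: appended to row 1. P = [[1]], Q = [[1]].
Insert 4: appended to row 1. P = [[1, 4]], Q = [[1, 2]].
Insert 3: 3 bumps 4 from row 1; 4 starts row 2. P = [[1, 3], [4]], Q = [[1, 2], [3]].
Insert 5: appended to row 1. P = [[1, 3, 5], [4]], Q = [[1, 2, 4], [3]].
Insert 6: appended to row 1. P = [[1, 3, 5, 6], [4]], Q = [[1, 2, 4, 5], [3]].
Insert 7: appended to row 1. P = [[1, 3, 5, 6, 7], [4]], Q = [[1, 2, 4, 5, 6], [3]].
Insert 2: 2 bumps 3 from row 1; 3 bumps 4 from row 2; 4 starts row 3. P = [[1, 2, 5, 6, 7], [3], [4]], Q = [[1, 2, 4, 5, 6], [3], [7]].
Insert 8: appended to row 1. P = [[1, 2, 5, 6, 7, 8], [3], [4]], Q = [[1, 2, 4, 5, 6, 8], [3], [7]].

So P = [[1, 2, 5, 6, 7, 8], [3], [4]], Q = [[1, 2, 4, 5, 6, 8], [3], [7]].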